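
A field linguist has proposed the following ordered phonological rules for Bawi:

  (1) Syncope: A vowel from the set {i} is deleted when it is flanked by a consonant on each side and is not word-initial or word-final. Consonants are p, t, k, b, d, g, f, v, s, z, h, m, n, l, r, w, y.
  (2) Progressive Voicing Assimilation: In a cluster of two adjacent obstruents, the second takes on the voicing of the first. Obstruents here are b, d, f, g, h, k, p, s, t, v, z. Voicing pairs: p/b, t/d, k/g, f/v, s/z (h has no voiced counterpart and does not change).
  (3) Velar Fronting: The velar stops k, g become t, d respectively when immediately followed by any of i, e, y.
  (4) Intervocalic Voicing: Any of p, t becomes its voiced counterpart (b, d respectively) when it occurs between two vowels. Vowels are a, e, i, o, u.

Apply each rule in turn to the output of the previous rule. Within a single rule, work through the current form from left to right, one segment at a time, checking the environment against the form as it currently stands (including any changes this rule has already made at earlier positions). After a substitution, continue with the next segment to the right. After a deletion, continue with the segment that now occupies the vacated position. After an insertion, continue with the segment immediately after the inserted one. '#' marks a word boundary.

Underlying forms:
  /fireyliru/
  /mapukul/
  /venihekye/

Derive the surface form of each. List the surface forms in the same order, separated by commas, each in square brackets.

[freylru], [mabukul], [venhetye]

/fireyliru/:
  (1) Syncope: [fireyliru] → [freylru]
  (2) Progressive Voicing Assimilation: no change — [freylru]
  (3) Velar Fronting: no change — [freylru]
  (4) Intervocalic Voicing: no change — [freylru]
/mapukul/:
  (1) Syncope: no change — [mapukul]
  (2) Progressive Voicing Assimilation: no change — [mapukul]
  (3) Velar Fronting: no change — [mapukul]
  (4) Intervocalic Voicing: [mapukul] → [mabukul]
/venihekye/:
  (1) Syncope: [venihekye] → [venhekye]
  (2) Progressive Voicing Assimilation: no change — [venhekye]
  (3) Velar Fronting: [venhekye] → [venhetye]
  (4) Intervocalic Voicing: no change — [venhetye]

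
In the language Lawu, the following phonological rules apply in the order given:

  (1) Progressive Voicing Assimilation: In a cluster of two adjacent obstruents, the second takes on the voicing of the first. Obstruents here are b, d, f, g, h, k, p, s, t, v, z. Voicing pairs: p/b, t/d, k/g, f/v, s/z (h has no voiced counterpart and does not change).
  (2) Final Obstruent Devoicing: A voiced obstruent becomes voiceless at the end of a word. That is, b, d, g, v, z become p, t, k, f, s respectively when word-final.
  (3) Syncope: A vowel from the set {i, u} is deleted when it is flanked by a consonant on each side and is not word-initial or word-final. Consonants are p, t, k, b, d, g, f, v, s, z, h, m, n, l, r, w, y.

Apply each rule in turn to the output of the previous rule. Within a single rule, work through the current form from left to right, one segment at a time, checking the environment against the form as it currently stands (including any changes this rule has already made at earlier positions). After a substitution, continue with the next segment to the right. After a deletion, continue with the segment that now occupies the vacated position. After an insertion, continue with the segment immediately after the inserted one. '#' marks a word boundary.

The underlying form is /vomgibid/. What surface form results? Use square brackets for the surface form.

[vomgbt]

(1) Progressive Voicing Assimilation: no change — [vomgibid]
(2) Final Obstruent Devoicing: [vomgibid] → [vomgibit]
(3) Syncope: [vomgibit] → [vomgbt]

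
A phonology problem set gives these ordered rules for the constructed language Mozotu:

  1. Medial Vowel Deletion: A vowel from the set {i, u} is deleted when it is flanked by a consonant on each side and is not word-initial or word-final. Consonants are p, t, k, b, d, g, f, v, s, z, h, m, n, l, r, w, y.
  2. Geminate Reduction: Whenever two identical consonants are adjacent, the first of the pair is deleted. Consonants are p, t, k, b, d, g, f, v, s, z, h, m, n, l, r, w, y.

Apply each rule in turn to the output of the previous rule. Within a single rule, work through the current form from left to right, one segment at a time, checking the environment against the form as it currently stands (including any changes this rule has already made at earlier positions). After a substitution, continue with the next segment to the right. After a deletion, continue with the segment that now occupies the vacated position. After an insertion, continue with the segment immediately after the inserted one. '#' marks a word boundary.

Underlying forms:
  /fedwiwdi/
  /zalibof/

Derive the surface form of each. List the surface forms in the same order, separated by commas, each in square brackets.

/fedwiwdi/:
  1 Medial Vowel Deletion: [fedwiwdi] → [fedwwdi]
  2 Geminate Reduction: [fedwwdi] → [fedwdi]
/zalibof/:
  1 Medial Vowel Deletion: [zalibof] → [zalbof]
  2 Geminate Reduction: no change — [zalbof]

[fedwdi], [zalbof]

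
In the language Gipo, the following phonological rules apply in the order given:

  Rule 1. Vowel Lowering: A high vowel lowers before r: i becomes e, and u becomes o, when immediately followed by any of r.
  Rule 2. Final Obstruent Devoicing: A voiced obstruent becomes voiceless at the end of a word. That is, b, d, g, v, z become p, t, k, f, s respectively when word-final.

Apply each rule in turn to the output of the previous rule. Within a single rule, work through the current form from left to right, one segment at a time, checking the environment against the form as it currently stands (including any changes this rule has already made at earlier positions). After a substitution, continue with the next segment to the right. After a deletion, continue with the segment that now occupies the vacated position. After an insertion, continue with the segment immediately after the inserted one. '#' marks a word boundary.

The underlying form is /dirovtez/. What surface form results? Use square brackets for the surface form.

Rule 1 Vowel Lowering: [dirovtez] → [derovtez]
Rule 2 Final Obstruent Devoicing: [derovtez] → [derovtes]

[derovtes]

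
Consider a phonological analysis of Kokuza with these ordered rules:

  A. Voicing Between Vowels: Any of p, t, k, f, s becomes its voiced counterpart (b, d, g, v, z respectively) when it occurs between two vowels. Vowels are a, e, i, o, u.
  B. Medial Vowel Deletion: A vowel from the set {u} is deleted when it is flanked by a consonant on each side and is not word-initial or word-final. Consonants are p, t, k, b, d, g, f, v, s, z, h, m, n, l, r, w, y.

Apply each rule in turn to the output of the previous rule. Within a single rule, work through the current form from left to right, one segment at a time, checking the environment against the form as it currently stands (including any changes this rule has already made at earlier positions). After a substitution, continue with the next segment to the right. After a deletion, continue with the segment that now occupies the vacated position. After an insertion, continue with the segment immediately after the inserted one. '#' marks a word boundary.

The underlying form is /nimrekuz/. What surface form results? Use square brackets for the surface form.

A Voicing Between Vowels: [nimrekuz] → [nimreguz]
B Medial Vowel Deletion: [nimreguz] → [nimregz]

[nimregz]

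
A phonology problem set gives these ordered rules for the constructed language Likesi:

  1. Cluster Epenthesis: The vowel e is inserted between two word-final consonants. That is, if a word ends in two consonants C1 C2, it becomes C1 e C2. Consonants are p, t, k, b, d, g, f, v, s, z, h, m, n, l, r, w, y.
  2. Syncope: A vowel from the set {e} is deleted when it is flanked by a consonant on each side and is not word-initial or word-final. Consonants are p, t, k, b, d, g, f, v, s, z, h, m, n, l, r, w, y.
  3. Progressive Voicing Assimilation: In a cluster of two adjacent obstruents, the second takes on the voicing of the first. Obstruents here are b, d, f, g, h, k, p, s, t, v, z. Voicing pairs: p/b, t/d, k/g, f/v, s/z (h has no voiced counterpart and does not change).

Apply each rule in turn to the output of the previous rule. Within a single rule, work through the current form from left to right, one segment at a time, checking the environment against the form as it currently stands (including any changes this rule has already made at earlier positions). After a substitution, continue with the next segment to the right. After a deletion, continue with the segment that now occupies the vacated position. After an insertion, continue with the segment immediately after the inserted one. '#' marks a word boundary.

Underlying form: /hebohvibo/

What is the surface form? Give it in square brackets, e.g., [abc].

1 Cluster Epenthesis: no change — [hebohvibo]
2 Syncope: [hebohvibo] → [hbohvibo]
3 Progressive Voicing Assimilation: [hbohvibo] → [hpohfibo]

[hpohfibo]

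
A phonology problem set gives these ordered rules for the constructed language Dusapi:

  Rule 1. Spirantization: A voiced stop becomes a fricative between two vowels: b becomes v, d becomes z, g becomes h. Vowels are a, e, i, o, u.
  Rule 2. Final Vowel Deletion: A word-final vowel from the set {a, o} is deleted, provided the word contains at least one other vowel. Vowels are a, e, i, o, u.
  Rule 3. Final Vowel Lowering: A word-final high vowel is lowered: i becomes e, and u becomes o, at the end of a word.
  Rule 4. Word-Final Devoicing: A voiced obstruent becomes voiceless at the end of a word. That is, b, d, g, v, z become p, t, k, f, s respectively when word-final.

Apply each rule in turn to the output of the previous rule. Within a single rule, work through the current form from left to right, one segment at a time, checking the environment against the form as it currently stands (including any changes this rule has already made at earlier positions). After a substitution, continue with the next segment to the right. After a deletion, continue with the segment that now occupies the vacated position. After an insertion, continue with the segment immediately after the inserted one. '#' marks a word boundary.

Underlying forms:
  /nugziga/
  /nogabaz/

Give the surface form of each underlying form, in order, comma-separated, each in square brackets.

/nugziga/:
  Rule 1 Spirantization: [nugziga] → [nugziha]
  Rule 2 Final Vowel Deletion: [nugziha] → [nugzih]
  Rule 3 Final Vowel Lowering: no change — [nugzih]
  Rule 4 Word-Final Devoicing: no change — [nugzih]
/nogabaz/:
  Rule 1 Spirantization: [nogabaz] → [nohavaz]
  Rule 2 Final Vowel Deletion: no change — [nohavaz]
  Rule 3 Final Vowel Lowering: no change — [nohavaz]
  Rule 4 Word-Final Devoicing: [nohavaz] → [nohavas]

[nugzih], [nohavas]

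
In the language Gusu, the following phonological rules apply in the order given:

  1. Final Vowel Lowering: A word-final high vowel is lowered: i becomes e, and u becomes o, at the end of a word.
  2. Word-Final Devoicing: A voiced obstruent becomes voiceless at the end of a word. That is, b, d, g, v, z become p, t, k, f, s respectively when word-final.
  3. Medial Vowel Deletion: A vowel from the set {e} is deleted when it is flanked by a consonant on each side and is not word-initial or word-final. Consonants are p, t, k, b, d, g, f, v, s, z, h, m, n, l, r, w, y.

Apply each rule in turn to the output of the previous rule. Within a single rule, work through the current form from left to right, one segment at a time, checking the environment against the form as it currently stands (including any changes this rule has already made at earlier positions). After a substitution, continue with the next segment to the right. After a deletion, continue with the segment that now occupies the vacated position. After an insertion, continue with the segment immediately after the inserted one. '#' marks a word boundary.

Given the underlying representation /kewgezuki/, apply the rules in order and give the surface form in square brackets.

1 Final Vowel Lowering: [kewgezuki] → [kewgezuke]
2 Word-Final Devoicing: no change — [kewgezuke]
3 Medial Vowel Deletion: [kewgezuke] → [kwgzuke]

[kwgzuke]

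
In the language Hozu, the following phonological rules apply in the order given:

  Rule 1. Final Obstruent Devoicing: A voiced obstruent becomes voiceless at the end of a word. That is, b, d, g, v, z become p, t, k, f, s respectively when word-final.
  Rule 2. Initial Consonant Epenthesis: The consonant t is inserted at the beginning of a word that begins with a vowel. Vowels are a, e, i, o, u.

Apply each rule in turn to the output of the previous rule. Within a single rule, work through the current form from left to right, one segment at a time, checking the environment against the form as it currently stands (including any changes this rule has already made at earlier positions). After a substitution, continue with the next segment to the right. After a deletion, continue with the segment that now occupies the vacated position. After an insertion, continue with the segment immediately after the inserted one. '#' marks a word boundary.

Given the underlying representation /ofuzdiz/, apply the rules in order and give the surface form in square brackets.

[tofuzdis]

Rule 1 Final Obstruent Devoicing: [ofuzdiz] → [ofuzdis]
Rule 2 Initial Consonant Epenthesis: [ofuzdis] → [tofuzdis]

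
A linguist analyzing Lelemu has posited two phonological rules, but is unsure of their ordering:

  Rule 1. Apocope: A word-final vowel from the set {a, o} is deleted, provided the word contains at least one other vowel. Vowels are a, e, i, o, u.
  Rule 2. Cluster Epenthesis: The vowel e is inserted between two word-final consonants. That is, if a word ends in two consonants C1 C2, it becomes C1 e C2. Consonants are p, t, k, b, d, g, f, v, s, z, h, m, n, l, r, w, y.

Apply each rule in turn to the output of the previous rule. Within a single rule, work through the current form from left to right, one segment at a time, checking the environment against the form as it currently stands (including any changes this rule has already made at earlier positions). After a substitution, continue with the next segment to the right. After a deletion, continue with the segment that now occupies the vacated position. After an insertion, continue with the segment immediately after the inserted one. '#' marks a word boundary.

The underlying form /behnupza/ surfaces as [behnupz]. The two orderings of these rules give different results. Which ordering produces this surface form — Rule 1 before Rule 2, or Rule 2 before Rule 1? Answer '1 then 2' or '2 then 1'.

2 then 1

Order 1 then 2:
  1 Apocope: [behnupza] → [behnupz]
  2 Cluster Epenthesis: [behnupz] → [behnupez]
  result: [behnupez]
Order 2 then 1:
  2 Cluster Epenthesis: no change — [behnupza]
  1 Apocope: [behnupza] → [behnupz]
  result: [behnupz]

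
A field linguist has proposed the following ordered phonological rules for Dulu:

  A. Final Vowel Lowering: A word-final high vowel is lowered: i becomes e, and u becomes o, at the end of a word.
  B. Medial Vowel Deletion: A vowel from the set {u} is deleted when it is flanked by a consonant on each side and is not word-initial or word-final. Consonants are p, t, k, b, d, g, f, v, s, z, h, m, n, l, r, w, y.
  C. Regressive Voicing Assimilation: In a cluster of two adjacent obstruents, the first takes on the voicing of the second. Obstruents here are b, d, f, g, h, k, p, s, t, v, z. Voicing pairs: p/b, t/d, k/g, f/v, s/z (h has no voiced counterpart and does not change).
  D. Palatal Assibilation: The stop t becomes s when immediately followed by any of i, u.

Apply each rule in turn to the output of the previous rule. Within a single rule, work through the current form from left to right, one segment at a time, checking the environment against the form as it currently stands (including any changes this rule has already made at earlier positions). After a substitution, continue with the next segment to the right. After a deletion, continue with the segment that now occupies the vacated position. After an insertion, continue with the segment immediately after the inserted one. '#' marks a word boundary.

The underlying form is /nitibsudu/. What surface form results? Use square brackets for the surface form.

[nisipzdo]

A Final Vowel Lowering: [nitibsudu] → [nitibsudo]
B Medial Vowel Deletion: [nitibsudo] → [nitibsdo]
C Regressive Voicing Assimilation: [nitibsdo] → [nitipzdo]
D Palatal Assibilation: [nitipzdo] → [nisipzdo]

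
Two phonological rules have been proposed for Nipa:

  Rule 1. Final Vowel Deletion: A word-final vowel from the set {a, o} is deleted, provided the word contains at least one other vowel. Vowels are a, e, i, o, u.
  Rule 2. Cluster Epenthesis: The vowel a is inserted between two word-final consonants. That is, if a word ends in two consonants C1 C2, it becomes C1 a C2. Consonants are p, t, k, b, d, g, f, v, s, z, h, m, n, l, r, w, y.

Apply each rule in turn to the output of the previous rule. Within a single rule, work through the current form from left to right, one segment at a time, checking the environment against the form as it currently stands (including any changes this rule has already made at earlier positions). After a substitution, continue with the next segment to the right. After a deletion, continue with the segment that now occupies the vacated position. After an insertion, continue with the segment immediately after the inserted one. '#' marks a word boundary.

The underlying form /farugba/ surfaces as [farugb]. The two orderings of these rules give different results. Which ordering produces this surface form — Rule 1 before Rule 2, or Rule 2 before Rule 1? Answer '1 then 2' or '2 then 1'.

Order 1 then 2:
  1 Final Vowel Deletion: [farugba] → [farugb]
  2 Cluster Epenthesis: [farugb] → [farugab]
  result: [farugab]
Order 2 then 1:
  2 Cluster Epenthesis: no change — [farugba]
  1 Final Vowel Deletion: [farugba] → [farugb]
  result: [farugb]

2 then 1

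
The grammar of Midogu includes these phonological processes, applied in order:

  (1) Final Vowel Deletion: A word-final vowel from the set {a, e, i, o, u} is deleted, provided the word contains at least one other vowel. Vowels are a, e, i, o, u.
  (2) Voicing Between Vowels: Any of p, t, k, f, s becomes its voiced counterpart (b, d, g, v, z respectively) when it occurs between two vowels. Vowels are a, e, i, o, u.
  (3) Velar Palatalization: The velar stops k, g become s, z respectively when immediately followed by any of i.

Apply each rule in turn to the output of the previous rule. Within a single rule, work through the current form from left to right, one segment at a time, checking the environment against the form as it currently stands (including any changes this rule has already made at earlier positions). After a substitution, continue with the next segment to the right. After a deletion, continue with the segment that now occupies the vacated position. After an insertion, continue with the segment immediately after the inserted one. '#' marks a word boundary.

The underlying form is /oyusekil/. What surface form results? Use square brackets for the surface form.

(1) Final Vowel Deletion: no change — [oyusekil]
(2) Voicing Between Vowels: [oyusekil] → [oyuzegil]
(3) Velar Palatalization: [oyuzegil] → [oyuzezil]

[oyuzezil]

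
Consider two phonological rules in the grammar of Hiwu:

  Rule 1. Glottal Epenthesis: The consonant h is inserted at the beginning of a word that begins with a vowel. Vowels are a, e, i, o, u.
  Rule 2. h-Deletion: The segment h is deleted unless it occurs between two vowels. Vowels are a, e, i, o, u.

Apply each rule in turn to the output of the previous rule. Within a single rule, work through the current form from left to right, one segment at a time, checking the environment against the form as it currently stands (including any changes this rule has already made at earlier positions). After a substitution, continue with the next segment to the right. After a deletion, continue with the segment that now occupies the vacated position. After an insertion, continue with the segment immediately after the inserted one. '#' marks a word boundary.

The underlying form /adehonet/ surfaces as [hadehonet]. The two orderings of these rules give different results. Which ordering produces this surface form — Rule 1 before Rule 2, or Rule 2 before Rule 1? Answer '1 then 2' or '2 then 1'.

2 then 1

Order 1 then 2:
  1 Glottal Epenthesis: [adehonet] → [hadehonet]
  2 h-Deletion: [hadehonet] → [adehonet]
  result: [adehonet]
Order 2 then 1:
  2 h-Deletion: no change — [adehonet]
  1 Glottal Epenthesis: [adehonet] → [hadehonet]
  result: [hadehonet]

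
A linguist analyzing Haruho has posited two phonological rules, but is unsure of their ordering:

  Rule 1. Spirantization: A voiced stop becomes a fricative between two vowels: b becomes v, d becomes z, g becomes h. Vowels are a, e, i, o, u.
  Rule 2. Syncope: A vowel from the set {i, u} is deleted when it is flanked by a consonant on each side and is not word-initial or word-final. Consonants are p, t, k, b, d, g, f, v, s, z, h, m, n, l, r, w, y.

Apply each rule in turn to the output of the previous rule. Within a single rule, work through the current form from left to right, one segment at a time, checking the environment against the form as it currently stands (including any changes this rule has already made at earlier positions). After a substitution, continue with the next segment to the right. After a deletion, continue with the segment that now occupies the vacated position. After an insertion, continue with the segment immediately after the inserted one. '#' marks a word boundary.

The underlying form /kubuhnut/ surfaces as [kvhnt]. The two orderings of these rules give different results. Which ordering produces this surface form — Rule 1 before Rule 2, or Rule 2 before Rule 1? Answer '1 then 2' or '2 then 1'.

Order 1 then 2:
  1 Spirantization: [kubuhnut] → [kuvuhnut]
  2 Syncope: [kuvuhnut] → [kvhnt]
  result: [kvhnt]
Order 2 then 1:
  2 Syncope: [kubuhnut] → [kbhnt]
  1 Spirantization: no change — [kbhnt]
  result: [kbhnt]

1 then 2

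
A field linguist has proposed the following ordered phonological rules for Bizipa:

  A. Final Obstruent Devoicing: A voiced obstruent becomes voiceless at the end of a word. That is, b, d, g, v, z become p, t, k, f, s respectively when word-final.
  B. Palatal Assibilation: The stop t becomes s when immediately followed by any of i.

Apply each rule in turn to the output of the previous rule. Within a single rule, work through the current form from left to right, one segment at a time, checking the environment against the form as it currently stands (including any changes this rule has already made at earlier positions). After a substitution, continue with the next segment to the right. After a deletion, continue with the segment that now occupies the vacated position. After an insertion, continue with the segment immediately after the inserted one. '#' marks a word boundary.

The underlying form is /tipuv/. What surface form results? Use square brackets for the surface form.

[sipuf]

A Final Obstruent Devoicing: [tipuv] → [tipuf]
B Palatal Assibilation: [tipuf] → [sipuf]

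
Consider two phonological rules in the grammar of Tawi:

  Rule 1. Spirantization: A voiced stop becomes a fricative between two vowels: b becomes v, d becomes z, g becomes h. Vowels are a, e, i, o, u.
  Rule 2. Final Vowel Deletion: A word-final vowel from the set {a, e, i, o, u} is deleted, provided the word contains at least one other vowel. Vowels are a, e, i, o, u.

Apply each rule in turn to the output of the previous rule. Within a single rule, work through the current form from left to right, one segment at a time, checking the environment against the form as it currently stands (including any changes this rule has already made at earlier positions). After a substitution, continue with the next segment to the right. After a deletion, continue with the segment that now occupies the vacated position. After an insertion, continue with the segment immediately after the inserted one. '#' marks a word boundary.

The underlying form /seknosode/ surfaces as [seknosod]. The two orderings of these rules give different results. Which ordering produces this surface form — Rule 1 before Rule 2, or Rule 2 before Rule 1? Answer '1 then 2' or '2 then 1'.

Order 1 then 2:
  1 Spirantization: [seknosode] → [seknosoze]
  2 Final Vowel Deletion: [seknosoze] → [seknosoz]
  result: [seknosoz]
Order 2 then 1:
  2 Final Vowel Deletion: [seknosode] → [seknosod]
  1 Spirantization: no change — [seknosod]
  result: [seknosod]

2 then 1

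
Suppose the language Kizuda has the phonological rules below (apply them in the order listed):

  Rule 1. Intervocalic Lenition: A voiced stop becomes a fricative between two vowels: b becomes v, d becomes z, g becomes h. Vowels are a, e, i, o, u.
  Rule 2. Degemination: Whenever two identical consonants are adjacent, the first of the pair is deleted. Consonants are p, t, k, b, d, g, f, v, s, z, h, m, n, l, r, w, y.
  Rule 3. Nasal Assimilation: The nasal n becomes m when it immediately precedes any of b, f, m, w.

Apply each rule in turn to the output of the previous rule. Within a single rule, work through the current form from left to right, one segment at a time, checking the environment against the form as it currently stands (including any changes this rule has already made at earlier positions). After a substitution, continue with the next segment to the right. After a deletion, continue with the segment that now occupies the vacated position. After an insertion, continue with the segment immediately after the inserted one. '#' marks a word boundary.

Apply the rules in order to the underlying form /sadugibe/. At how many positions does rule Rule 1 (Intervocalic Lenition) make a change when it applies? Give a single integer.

Rule 1 Intervocalic Lenition: [sadugibe] → [sazuhive]
Rule 2 Degemination: no change — [sazuhive]
Rule 3 Nasal Assimilation: no change — [sazuhive]
Rule Rule 1 changed 3 position(s).

3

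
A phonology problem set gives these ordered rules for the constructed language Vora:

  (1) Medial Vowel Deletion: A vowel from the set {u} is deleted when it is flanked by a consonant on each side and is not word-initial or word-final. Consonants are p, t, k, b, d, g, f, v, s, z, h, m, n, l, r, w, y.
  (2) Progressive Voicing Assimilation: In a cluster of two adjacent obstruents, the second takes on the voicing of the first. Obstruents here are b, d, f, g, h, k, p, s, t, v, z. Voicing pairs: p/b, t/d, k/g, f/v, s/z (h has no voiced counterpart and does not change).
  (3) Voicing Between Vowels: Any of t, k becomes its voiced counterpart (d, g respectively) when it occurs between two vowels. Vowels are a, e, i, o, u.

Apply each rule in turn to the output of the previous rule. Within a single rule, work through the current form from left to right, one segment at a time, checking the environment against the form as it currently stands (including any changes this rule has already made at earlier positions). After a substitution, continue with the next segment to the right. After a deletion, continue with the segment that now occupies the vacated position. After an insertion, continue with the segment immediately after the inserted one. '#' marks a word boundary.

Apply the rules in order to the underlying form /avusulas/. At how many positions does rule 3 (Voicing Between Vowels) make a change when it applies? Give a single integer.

(1) Medial Vowel Deletion: [avusulas] → [avslas]
(2) Progressive Voicing Assimilation: [avslas] → [avzlas]
(3) Voicing Between Vowels: no change — [avzlas]
Rule 3 changed 0 position(s).

0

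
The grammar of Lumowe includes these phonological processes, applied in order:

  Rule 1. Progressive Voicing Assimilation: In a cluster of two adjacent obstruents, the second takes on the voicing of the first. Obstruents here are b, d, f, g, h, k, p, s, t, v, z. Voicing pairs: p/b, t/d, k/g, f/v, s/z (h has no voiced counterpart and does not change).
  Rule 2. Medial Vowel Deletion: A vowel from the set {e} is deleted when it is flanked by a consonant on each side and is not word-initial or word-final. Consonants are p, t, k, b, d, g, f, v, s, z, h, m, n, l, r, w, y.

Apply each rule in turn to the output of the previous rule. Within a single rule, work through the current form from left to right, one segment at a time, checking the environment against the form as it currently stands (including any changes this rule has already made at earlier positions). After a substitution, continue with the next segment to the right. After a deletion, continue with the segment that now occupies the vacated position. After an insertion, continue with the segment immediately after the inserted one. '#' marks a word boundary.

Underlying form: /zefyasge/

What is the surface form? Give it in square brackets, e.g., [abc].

Rule 1 Progressive Voicing Assimilation: [zefyasge] → [zefyaske]
Rule 2 Medial Vowel Deletion: [zefyaske] → [zfyaske]

[zfyaske]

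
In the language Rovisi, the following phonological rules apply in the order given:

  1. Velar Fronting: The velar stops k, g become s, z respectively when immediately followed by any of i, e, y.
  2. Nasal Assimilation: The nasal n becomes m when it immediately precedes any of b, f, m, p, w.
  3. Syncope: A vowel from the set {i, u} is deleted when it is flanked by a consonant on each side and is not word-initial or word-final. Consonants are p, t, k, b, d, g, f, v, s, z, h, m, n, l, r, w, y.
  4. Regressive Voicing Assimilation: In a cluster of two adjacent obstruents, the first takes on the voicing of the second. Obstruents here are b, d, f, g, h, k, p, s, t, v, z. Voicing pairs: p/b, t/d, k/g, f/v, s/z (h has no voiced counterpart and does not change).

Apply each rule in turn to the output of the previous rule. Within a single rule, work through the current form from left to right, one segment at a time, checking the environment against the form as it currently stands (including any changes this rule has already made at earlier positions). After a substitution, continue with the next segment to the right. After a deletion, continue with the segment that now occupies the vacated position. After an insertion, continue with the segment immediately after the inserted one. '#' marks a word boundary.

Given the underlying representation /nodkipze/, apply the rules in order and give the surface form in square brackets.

1 Velar Fronting: [nodkipze] → [nodsipze]
2 Nasal Assimilation: no change — [nodsipze]
3 Syncope: [nodsipze] → [nodspze]
4 Regressive Voicing Assimilation: [nodspze] → [notsbze]

[notsbze]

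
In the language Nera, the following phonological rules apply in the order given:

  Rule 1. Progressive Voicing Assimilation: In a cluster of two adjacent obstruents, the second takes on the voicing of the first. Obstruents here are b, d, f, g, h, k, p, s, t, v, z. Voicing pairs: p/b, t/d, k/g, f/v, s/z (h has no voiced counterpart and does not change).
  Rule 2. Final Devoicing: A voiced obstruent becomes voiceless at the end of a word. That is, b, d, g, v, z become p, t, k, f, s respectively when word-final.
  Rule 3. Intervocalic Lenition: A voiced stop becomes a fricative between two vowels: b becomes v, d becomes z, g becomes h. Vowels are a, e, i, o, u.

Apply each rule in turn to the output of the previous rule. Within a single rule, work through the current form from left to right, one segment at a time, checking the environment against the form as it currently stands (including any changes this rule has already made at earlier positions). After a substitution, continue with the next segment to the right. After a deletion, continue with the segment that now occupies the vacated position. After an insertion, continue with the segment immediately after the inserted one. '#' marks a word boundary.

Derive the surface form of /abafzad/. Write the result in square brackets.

Rule 1 Progressive Voicing Assimilation: [abafzad] → [abafsad]
Rule 2 Final Devoicing: [abafsad] → [abafsat]
Rule 3 Intervocalic Lenition: [abafsat] → [avafsat]

[avafsat]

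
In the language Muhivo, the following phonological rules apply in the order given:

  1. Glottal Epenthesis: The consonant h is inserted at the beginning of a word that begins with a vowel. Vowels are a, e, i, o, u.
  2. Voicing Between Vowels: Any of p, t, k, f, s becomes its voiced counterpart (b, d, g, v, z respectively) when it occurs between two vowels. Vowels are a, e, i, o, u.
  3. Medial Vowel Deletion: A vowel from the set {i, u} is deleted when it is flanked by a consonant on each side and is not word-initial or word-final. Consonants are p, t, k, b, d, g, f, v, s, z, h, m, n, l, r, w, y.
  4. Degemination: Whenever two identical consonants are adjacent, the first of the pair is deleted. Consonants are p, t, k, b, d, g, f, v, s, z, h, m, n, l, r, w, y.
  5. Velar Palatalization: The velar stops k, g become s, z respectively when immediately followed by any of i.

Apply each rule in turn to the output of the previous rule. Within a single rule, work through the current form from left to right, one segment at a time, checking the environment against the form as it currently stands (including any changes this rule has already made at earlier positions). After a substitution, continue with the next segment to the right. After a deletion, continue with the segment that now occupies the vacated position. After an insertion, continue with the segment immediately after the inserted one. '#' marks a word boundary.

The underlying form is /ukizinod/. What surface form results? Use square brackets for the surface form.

[hgznod]

1 Glottal Epenthesis: [ukizinod] → [hukizinod]
2 Voicing Between Vowels: [hukizinod] → [hugizinod]
3 Medial Vowel Deletion: [hugizinod] → [hgznod]
4 Degemination: no change — [hgznod]
5 Velar Palatalization: no change — [hgznod]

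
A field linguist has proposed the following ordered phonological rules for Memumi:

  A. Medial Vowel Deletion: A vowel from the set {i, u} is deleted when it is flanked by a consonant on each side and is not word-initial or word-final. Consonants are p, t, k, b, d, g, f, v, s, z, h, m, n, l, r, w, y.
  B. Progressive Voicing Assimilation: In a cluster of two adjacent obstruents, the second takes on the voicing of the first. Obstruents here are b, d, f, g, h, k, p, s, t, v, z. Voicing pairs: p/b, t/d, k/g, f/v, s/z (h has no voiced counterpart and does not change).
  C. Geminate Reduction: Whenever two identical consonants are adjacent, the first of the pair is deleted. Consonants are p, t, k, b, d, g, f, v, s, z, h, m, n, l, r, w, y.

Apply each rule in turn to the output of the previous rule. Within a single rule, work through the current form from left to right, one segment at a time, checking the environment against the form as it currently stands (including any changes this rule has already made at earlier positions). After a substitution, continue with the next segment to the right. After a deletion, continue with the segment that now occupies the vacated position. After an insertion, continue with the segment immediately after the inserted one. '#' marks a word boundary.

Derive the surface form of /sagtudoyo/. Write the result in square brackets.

A Medial Vowel Deletion: [sagtudoyo] → [sagtdoyo]
B Progressive Voicing Assimilation: [sagtdoyo] → [sagddoyo]
C Geminate Reduction: [sagddoyo] → [sagdoyo]

[sagdoyo]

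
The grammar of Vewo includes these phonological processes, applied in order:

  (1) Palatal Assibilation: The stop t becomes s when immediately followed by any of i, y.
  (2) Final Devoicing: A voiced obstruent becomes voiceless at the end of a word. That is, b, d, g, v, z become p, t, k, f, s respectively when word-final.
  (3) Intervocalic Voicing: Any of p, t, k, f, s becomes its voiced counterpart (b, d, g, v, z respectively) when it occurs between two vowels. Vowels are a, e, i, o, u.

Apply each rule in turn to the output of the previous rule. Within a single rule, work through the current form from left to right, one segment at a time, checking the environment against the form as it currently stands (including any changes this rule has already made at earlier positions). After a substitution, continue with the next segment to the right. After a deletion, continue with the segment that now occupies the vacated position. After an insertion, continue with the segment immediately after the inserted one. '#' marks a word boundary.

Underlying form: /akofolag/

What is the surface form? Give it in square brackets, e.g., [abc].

(1) Palatal Assibilation: no change — [akofolag]
(2) Final Devoicing: [akofolag] → [akofolak]
(3) Intervocalic Voicing: [akofolak] → [agovolak]

[agovolak]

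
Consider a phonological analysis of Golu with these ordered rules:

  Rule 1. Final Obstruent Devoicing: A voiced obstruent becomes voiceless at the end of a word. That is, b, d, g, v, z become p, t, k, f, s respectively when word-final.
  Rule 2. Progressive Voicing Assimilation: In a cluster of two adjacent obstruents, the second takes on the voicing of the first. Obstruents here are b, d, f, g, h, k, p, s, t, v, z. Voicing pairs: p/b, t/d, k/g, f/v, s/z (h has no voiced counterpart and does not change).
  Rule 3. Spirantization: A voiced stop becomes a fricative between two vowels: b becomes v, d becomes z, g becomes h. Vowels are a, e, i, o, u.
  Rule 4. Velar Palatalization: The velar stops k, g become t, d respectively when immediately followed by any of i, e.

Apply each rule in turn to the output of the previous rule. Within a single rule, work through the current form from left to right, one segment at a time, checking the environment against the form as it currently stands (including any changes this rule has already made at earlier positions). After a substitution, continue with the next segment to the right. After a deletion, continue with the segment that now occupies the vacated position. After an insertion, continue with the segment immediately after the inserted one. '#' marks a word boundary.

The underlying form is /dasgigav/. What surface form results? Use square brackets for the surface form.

[dastihaf]

Rule 1 Final Obstruent Devoicing: [dasgigav] → [dasgigaf]
Rule 2 Progressive Voicing Assimilation: [dasgigaf] → [daskigaf]
Rule 3 Spirantization: [daskigaf] → [daskihaf]
Rule 4 Velar Palatalization: [daskihaf] → [dastihaf]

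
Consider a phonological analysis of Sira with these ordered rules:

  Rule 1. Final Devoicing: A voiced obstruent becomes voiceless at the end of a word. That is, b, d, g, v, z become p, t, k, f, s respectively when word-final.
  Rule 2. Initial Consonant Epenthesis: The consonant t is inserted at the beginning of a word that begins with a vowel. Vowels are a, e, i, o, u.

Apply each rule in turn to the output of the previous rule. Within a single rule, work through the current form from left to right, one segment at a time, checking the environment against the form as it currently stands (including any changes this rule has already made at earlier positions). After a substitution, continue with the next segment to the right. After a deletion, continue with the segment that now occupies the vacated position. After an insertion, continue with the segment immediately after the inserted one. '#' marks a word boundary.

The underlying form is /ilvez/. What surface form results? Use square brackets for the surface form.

[tilves]

Rule 1 Final Devoicing: [ilvez] → [ilves]
Rule 2 Initial Consonant Epenthesis: [ilves] → [tilves]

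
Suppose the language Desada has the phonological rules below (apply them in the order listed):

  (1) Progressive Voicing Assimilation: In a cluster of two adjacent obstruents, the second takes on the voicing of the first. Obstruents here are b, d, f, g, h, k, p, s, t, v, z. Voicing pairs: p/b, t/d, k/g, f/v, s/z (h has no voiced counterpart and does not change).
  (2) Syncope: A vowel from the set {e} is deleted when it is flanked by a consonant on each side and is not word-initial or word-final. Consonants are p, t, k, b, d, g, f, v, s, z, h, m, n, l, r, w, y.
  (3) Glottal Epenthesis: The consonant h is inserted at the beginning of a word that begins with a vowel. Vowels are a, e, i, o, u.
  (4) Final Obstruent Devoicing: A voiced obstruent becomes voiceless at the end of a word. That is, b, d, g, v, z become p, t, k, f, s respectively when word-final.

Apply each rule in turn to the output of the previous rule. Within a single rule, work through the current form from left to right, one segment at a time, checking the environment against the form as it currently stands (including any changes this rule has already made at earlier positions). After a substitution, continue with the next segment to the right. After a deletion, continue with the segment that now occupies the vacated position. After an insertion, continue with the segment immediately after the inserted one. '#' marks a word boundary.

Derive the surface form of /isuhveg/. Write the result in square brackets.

[hisuhfk]

(1) Progressive Voicing Assimilation: [isuhveg] → [isuhfeg]
(2) Syncope: [isuhfeg] → [isuhfg]
(3) Glottal Epenthesis: [isuhfg] → [hisuhfg]
(4) Final Obstruent Devoicing: [hisuhfg] → [hisuhfk]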